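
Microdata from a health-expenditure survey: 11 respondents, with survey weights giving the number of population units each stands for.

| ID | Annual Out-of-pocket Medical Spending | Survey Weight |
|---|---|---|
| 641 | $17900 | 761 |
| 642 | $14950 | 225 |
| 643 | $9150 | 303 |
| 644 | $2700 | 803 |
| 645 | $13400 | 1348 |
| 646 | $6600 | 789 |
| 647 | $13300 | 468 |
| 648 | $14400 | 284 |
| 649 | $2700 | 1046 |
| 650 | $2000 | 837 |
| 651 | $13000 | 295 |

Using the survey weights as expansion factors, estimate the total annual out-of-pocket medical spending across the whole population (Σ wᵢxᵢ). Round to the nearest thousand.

63844000

Weighted total = 17900×761 + 14950×225 + 9150×303 + 2700×803 + 13400×1348 + 6600×789 + 13300×468 + 14400×284 + 2700×1046 + 2000×837 + 13000×295
  = 13621900 + 3363750 + 2772450 + 2168100 + 18063200 + 5207400 + 6224400 + 4089600 + 2824200 + 1674000 + 3835000 = 63844000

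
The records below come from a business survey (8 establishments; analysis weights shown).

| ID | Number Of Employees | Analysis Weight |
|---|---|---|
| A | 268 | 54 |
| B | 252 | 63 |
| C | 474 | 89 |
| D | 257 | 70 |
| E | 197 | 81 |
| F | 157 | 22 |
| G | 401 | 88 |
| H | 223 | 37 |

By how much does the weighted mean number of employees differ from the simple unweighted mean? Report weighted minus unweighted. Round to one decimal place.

Unweighted sum = 268 + 252 + 474 + 257 + 197 + 157 + 401 + 223 = 2229
Unweighted mean = 2229 / 8 = 278.625
Weighted sum = 268×54 + 252×63 + 474×89 + 257×70 + 197×81 + 157×22 + 401×88 + 223×37
  = 14472 + 15876 + 42186 + 17990 + 15957 + 3454 + 35288 + 8251 = 153474
Sum of weights = 54 + 63 + 89 + 70 + 81 + 22 + 88 + 37 = 504
Weighted mean = 153474 / 504 = 304.5119
Difference (weighted minus unweighted) = 25.886905

25.9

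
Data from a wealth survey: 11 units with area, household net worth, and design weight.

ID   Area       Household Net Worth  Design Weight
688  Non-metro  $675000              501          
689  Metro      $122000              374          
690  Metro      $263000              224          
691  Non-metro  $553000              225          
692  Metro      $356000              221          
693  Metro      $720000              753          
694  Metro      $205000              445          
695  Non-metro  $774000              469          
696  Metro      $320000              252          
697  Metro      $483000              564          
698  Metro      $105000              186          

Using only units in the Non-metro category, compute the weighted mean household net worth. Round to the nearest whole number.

Non-metro rows: 688, 691, 695
Weighted sum = 675000×501 + 553000×225 + 774000×469
  = 825606000
Sum of weights = 1195
Weighted mean = 825606000 / 1195 = 690883.68

690884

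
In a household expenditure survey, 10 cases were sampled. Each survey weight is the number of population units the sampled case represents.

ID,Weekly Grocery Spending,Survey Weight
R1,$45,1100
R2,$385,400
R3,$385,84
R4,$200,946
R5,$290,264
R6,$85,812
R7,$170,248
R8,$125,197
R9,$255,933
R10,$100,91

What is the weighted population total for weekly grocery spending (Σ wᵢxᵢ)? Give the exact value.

884420

Weighted total = 45×1100 + 385×400 + 385×84 + 200×946 + 290×264 + 85×812 + 170×248 + 125×197 + 255×933 + 100×91
  = 49500 + 154000 + 32340 + 189200 + 76560 + 69020 + 42160 + 24625 + 237915 + 9100 = 884420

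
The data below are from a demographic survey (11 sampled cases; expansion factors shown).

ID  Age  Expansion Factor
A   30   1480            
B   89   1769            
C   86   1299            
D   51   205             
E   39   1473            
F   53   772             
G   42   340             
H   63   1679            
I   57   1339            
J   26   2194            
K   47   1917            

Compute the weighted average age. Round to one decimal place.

Weighted sum = 30×1480 + 89×1769 + 86×1299 + 51×205 + 39×1473 + 53×772 + 42×340 + 63×1679 + 57×1339 + 26×2194 + 47×1917
  = 44400 + 157441 + 111714 + 10455 + 57447 + 40916 + 14280 + 105777 + 76323 + 57044 + 90099 = 765896
Sum of weights = 1480 + 1769 + 1299 + 205 + 1473 + 772 + 340 + 1679 + 1339 + 2194 + 1917 = 14467
Weighted mean = 765896 / 14467 = 52.9409

52.9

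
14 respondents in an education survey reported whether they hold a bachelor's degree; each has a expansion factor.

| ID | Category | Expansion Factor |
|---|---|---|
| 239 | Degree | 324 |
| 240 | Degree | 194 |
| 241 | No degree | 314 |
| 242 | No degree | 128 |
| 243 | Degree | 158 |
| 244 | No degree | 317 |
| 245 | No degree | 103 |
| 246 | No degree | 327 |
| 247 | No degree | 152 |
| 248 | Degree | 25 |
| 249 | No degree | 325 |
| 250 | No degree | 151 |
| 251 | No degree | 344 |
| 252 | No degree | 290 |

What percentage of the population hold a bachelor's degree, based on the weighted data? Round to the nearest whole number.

22

Sum of weights for 'Degree' = 324 + 194 + 158 + 25 = 701
Total weight = 3152
Weighted proportion = 701 / 3152 = 0.22239848 → 22.239848%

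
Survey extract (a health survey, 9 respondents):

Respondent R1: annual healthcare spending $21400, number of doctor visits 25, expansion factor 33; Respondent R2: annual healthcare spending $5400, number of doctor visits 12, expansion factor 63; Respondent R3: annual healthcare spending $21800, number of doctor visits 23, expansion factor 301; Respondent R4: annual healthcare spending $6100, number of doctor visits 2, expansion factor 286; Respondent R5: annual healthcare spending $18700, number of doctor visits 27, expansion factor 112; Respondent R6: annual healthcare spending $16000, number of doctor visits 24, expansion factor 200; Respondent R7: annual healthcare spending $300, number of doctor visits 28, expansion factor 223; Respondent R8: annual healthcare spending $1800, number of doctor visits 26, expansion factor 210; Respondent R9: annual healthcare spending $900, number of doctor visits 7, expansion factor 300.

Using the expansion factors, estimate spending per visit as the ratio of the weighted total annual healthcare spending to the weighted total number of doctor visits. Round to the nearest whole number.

Σ wᵢ·y = 15362100
Σ wᵢ·x = 30704
Ratio = 15362100 / 30704 = 500.32895

500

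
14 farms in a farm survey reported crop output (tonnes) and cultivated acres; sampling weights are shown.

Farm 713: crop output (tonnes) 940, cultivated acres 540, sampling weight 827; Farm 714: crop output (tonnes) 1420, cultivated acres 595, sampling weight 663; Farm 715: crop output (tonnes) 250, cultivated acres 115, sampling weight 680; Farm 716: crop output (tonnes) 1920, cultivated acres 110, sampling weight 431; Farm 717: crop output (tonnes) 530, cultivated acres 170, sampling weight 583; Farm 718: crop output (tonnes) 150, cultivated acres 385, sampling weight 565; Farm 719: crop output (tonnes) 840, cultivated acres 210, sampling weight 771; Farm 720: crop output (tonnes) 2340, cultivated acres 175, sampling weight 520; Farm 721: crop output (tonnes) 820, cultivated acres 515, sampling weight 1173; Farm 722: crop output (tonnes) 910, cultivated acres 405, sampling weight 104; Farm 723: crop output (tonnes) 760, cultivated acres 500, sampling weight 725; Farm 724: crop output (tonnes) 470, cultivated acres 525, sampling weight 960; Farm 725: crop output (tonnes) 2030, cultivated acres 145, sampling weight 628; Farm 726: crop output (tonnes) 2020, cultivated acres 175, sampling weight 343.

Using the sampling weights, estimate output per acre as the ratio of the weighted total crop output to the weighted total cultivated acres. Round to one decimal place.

Σ wᵢ·y = 9000940
Σ wᵢ·x = 3200020
Ratio = 9000940 / 3200020 = 2.8127762

2.8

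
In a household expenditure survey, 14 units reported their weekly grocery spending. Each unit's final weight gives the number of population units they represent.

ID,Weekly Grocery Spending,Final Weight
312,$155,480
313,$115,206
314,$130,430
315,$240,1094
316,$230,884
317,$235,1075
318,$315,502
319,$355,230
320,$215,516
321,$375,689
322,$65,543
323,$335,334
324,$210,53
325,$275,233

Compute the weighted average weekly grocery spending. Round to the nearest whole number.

234

Weighted sum = 1703980
Sum of weights = 7269
Weighted mean = 1703980 / 7269 = 234.41739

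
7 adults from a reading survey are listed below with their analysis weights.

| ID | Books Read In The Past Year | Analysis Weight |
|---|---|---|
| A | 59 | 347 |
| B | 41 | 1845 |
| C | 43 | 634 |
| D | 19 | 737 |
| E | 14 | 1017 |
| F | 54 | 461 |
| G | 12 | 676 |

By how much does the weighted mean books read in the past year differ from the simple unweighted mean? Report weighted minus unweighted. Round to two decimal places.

-2.28

Unweighted sum = 59 + 41 + 43 + 19 + 14 + 54 + 12 = 242
Unweighted mean = 242 / 7 = 34.571429
Weighted sum = 59×347 + 41×1845 + 43×634 + 19×737 + 14×1017 + 54×461 + 12×676
  = 184627
Sum of weights = 5717
Weighted mean = 184627 / 5717 = 32.294385
Difference (weighted minus unweighted) = -2.2770434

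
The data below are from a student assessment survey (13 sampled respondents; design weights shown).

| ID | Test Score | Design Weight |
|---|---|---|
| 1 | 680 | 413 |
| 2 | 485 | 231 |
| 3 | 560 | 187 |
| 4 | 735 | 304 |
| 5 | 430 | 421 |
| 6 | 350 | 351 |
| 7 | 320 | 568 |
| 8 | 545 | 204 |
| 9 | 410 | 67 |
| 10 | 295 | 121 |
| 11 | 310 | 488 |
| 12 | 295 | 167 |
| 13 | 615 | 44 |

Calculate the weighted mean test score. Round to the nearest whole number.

451

Weighted sum = 1608625
Sum of weights = 3566
Weighted mean = 1608625 / 3566 = 451.10067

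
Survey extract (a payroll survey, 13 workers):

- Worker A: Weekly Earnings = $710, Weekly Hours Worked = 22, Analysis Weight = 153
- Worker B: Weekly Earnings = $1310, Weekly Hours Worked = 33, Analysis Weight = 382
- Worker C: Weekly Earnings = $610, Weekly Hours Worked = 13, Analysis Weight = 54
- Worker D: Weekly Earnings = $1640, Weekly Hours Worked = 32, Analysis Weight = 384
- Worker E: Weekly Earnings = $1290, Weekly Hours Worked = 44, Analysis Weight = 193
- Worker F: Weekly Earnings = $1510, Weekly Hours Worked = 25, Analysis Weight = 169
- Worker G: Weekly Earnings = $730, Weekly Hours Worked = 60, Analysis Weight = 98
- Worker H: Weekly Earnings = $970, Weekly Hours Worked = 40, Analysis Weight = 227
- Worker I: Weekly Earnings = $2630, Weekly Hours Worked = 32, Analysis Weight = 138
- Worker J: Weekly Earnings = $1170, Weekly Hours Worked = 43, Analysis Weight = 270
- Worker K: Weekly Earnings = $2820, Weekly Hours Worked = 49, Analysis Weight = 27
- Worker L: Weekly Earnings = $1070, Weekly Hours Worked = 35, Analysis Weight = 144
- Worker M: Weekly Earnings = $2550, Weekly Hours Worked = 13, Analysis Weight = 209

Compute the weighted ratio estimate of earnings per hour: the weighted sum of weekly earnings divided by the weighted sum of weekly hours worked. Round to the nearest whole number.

Σ wᵢ·y = 3509650
Σ wᵢ·x = 81745
Ratio = 3509650 / 81745 = 42.934124

43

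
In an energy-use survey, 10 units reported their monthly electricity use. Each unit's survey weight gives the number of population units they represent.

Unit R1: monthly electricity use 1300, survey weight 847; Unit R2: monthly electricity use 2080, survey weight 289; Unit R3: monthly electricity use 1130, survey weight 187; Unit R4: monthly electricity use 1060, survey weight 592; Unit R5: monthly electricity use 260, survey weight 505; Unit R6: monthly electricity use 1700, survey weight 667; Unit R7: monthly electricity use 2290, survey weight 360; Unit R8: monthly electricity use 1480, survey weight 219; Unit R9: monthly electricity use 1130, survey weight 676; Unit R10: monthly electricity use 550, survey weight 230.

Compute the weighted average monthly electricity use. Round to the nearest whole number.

Weighted sum = 1300×847 + 2080×289 + 1130×187 + 1060×592 + 260×505 + 1700×667 + 2290×360 + 1480×219 + 1130×676 + 550×230
  = 1101100 + 601120 + 211310 + 627520 + 131300 + 1133900 + 824400 + 324120 + 763880 + 126500 = 5845150
Sum of weights = 847 + 289 + 187 + 592 + 505 + 667 + 360 + 219 + 676 + 230 = 4572
Weighted mean = 5845150 / 4572 = 1278.4668

1278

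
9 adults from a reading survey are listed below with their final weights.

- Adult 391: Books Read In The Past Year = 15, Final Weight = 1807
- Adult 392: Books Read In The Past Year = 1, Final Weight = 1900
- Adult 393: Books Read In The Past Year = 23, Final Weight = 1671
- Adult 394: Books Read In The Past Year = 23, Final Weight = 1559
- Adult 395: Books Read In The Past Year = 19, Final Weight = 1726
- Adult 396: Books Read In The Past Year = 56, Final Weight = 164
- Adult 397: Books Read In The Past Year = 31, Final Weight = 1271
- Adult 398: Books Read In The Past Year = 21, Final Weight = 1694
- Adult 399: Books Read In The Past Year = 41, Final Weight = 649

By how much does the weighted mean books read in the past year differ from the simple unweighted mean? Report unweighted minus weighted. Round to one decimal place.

Unweighted sum = 15 + 1 + 23 + 23 + 19 + 56 + 31 + 21 + 41 = 230
Unweighted mean = 230 / 9 = 25.555556
Weighted sum = 15×1807 + 1×1900 + 23×1671 + 23×1559 + 19×1726 + 56×164 + 31×1271 + 21×1694 + 41×649
  = 27105 + 1900 + 38433 + 35857 + 32794 + 9184 + 39401 + 35574 + 26609 = 246857
Sum of weights = 1807 + 1900 + 1671 + 1559 + 1726 + 164 + 1271 + 1694 + 649 = 12441
Weighted mean = 246857 / 12441 = 19.842215
Difference (unweighted minus weighted) = 5.7133403

5.7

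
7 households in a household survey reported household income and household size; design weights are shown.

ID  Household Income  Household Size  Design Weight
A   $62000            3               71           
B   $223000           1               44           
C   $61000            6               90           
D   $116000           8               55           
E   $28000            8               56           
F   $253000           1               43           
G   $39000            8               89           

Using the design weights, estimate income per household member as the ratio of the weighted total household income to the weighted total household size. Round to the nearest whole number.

17214

Σ wᵢ·y = 62000×71 + 223000×44 + 61000×90 + 116000×55 + 28000×56 + 253000×43 + 39000×89
  = 42002000
Σ wᵢ·x = 2440
Ratio = 42002000 / 2440 = 17213.934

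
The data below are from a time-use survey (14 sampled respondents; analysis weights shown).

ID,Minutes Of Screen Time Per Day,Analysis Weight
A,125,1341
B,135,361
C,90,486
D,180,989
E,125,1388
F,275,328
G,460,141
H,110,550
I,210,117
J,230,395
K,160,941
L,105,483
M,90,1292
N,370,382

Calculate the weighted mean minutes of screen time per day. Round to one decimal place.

152.4

Weighted sum = 1401495
Sum of weights = 9194
Weighted mean = 1401495 / 9194 = 152.43583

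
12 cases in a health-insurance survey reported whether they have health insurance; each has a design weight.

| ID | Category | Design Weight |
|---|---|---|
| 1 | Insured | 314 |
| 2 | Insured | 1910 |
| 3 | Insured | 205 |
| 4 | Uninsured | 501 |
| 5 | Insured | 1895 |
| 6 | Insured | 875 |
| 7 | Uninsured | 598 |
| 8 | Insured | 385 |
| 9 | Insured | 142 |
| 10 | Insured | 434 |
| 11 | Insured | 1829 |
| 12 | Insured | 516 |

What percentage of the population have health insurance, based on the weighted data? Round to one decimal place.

Sum of weights for 'Insured' = 314 + 1910 + 205 + 1895 + 875 + 385 + 142 + 434 + 1829 + 516 = 8505
Total weight = 314 + 1910 + 205 + 501 + 1895 + 875 + 598 + 385 + 142 + 434 + 1829 + 516 = 9604
Weighted proportion = 8505 / 9604 = 0.88556851 → 88.556851%

88.6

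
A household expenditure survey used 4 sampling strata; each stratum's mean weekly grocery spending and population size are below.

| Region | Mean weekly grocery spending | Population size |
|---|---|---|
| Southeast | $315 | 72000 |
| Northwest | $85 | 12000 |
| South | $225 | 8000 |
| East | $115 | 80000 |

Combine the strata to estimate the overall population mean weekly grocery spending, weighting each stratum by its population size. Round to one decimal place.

201.7

Σ Nₕ·x̄ₕ = 315×72000 + 85×12000 + 225×8000 + 115×80000
  = 34700000
Σ Nₕ = 172000
Overall mean = 34700000 / 172000 = 201.74419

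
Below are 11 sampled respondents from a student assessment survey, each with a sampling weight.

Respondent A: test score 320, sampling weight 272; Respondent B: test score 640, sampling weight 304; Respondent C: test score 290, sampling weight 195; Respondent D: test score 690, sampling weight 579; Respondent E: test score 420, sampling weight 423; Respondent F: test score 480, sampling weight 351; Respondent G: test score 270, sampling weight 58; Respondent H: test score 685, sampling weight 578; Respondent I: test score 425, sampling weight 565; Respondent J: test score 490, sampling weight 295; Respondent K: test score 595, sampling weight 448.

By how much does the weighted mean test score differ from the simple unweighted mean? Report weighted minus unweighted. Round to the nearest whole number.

45

Unweighted sum = 320 + 640 + 290 + 690 + 420 + 480 + 270 + 685 + 425 + 490 + 595 = 5305
Unweighted mean = 5305 / 11 = 482.27273
Weighted sum = 320×272 + 640×304 + 290×195 + 690×579 + 420×423 + 480×351 + 270×58 + 685×578 + 425×565 + 490×295 + 595×448
  = 87040 + 194560 + 56550 + 399510 + 177660 + 168480 + 15660 + 395930 + 240125 + 144550 + 266560 = 2146625
Sum of weights = 272 + 304 + 195 + 579 + 423 + 351 + 58 + 578 + 565 + 295 + 448 = 4068
Weighted mean = 2146625 / 4068 = 527.68559
Difference (weighted minus unweighted) = 45.412868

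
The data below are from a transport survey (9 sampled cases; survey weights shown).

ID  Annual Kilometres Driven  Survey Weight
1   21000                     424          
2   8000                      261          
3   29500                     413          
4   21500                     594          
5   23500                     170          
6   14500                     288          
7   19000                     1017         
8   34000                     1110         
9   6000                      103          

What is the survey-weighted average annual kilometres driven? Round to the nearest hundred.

Weighted sum = 21000×424 + 8000×261 + 29500×413 + 21500×594 + 23500×170 + 14500×288 + 19000×1017 + 34000×1110 + 6000×103
  = 8904000 + 2088000 + 12183500 + 12771000 + 3995000 + 4176000 + 19323000 + 37740000 + 618000 = 101798500
Sum of weights = 424 + 261 + 413 + 594 + 170 + 288 + 1017 + 1110 + 103 = 4380
Weighted mean = 101798500 / 4380 = 23241.667

23200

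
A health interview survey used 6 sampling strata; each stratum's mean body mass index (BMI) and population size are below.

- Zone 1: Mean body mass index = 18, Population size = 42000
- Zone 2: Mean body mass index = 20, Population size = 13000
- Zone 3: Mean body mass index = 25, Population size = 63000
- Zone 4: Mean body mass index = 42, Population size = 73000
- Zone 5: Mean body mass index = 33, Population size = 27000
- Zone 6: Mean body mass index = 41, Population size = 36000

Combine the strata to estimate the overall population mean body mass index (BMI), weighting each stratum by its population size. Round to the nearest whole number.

Σ Nₕ·x̄ₕ = 18×42000 + 20×13000 + 25×63000 + 42×73000 + 33×27000 + 41×36000
  = 8024000
Σ Nₕ = 42000 + 13000 + 63000 + 73000 + 27000 + 36000 = 254000
Overall mean = 8024000 / 254000 = 31.590551

32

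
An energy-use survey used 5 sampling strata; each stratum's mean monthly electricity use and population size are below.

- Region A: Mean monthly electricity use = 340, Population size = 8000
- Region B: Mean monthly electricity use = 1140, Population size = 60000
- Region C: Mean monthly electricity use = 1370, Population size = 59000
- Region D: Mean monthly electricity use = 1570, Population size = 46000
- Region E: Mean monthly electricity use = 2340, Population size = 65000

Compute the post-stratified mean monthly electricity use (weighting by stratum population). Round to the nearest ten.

Σ Nₕ·x̄ₕ = 340×8000 + 1140×60000 + 1370×59000 + 1570×46000 + 2340×65000
  = 2720000 + 68400000 + 80830000 + 72220000 + 152100000 = 376270000
Σ Nₕ = 8000 + 60000 + 59000 + 46000 + 65000 = 238000
Overall mean = 376270000 / 238000 = 1580.9664

1580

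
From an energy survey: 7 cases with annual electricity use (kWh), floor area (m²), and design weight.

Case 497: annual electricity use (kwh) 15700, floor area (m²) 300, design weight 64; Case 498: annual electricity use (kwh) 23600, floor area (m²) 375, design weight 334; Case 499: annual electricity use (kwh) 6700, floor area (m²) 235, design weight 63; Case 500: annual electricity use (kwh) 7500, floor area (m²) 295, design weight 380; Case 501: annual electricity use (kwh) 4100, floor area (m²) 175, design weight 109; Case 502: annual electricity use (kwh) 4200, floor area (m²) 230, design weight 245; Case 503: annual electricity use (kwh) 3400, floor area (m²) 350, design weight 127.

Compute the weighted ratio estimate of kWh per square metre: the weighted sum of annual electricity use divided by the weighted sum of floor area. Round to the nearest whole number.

36

Σ wᵢ·y = 15700×64 + 23600×334 + 6700×63 + 7500×380 + 4100×109 + 4200×245 + 3400×127
  = 14067000
Σ wᵢ·x = 391230
Ratio = 14067000 / 391230 = 35.955832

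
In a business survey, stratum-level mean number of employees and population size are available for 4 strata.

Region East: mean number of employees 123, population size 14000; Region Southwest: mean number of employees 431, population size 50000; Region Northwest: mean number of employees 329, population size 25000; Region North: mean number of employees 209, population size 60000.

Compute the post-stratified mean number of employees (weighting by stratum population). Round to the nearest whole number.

Σ Nₕ·x̄ₕ = 123×14000 + 431×50000 + 329×25000 + 209×60000
  = 1722000 + 21550000 + 8225000 + 12540000 = 44037000
Σ Nₕ = 14000 + 50000 + 25000 + 60000 = 149000
Overall mean = 44037000 / 149000 = 295.55034

296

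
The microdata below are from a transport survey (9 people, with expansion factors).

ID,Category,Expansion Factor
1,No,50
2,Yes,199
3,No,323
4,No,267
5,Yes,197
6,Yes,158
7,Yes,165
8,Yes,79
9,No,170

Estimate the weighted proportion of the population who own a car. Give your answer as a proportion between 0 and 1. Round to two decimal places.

Sum of weights for 'Yes' = 199 + 197 + 158 + 165 + 79 = 798
Total weight = 50 + 199 + 323 + 267 + 197 + 158 + 165 + 79 + 170 = 1608
Weighted proportion = 798 / 1608 = 0.49626866

0.50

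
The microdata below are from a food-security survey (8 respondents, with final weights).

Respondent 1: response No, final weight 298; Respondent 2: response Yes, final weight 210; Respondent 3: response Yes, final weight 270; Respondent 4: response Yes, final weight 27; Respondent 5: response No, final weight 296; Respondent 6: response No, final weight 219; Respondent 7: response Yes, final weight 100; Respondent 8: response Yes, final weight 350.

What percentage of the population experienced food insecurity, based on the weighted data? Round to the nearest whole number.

54

Sum of weights for 'Yes' = 210 + 270 + 27 + 100 + 350 = 957
Total weight = 298 + 210 + 270 + 27 + 296 + 219 + 100 + 350 = 1770
Weighted proportion = 957 / 1770 = 0.54067797 → 54.067797%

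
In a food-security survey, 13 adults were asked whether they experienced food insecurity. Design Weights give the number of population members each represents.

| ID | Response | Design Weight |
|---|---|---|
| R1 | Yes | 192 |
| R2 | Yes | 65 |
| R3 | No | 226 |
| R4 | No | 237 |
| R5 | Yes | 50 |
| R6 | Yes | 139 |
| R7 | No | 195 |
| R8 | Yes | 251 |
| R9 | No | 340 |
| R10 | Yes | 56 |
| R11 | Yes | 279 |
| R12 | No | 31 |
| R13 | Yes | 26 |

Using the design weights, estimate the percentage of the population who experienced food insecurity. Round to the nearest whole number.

51

Sum of weights for 'Yes' = 192 + 65 + 50 + 139 + 251 + 56 + 279 + 26 = 1058
Total weight = 2087
Weighted proportion = 1058 / 2087 = 0.50694777 → 50.694777%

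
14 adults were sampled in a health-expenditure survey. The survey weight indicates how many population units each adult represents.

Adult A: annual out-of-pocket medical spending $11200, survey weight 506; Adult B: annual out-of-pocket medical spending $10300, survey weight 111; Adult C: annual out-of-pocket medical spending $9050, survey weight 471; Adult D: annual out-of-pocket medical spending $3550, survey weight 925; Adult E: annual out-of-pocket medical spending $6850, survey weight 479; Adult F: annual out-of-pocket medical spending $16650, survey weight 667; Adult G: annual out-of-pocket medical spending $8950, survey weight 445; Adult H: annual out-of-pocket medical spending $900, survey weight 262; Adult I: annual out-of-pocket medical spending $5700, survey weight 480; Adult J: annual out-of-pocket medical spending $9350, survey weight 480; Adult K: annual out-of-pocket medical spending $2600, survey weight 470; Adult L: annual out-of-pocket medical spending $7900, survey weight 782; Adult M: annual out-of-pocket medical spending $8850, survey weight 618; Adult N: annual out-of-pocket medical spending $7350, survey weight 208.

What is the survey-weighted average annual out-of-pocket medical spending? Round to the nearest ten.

Weighted sum = 54583950
Sum of weights = 6904
Weighted mean = 54583950 / 6904 = 7906.1341

7910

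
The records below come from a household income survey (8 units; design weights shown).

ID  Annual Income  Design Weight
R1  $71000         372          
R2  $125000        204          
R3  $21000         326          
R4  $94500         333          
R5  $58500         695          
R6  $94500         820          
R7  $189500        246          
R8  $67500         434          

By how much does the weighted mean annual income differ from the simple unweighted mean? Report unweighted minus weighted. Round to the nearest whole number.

Unweighted sum = 721500
Unweighted mean = 721500 / 8 = 90187.5
Weighted sum = 71000×372 + 125000×204 + 21000×326 + 94500×333 + 58500×695 + 94500×820 + 189500×246 + 67500×434
  = 284286000
Sum of weights = 372 + 204 + 326 + 333 + 695 + 820 + 246 + 434 = 3430
Weighted mean = 284286000 / 3430 = 82882.216
Difference (unweighted minus weighted) = 7305.2843

7305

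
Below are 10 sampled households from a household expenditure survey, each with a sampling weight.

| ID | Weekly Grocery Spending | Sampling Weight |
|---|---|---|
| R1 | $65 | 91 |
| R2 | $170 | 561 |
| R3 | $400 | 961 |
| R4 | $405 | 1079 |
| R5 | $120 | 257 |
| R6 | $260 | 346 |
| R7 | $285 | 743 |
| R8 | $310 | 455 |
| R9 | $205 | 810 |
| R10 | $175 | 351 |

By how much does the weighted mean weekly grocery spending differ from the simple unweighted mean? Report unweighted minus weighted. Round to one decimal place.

-47.7

Unweighted sum = 65 + 170 + 400 + 405 + 120 + 260 + 285 + 310 + 205 + 175 = 2395
Unweighted mean = 2395 / 10 = 239.5
Weighted sum = 65×91 + 170×561 + 400×961 + 405×1079 + 120×257 + 260×346 + 285×743 + 310×455 + 205×810 + 175×351
  = 1623760
Sum of weights = 91 + 561 + 961 + 1079 + 257 + 346 + 743 + 455 + 810 + 351 = 5654
Weighted mean = 1623760 / 5654 = 287.18783
Difference (unweighted minus weighted) = -47.687832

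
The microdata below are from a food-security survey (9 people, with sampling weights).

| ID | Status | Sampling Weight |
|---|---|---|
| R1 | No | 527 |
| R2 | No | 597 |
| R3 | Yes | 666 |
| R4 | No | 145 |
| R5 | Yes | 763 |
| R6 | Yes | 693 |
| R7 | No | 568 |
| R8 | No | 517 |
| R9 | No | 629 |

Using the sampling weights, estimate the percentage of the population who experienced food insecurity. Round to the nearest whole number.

42

Sum of weights for 'Yes' = 666 + 763 + 693 = 2122
Total weight = 5105
Weighted proportion = 2122 / 5105 = 0.41567091 → 41.567091%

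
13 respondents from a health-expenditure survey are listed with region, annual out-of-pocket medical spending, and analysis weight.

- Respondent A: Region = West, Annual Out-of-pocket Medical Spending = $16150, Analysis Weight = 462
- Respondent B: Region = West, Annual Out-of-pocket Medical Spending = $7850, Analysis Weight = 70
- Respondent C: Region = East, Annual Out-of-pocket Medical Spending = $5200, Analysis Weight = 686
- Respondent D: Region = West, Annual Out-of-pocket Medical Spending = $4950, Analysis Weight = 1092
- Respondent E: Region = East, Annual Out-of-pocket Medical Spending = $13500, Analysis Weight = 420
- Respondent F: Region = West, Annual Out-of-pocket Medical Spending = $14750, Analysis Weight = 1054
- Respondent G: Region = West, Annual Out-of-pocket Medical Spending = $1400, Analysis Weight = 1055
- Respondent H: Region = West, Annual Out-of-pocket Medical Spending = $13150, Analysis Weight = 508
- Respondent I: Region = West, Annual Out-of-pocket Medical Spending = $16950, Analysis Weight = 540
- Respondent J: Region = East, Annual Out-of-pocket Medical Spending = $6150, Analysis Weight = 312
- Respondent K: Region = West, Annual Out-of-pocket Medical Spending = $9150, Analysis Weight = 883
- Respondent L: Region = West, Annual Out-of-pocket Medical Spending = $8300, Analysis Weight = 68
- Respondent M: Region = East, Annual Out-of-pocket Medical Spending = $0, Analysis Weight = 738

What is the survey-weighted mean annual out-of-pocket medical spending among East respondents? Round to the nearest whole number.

5174

East rows: C, E, J, M
Weighted sum = 5200×686 + 13500×420 + 6150×312 + 0×738
  = 11156000
Sum of weights = 686 + 420 + 312 + 738 = 2156
Weighted mean = 11156000 / 2156 = 5174.397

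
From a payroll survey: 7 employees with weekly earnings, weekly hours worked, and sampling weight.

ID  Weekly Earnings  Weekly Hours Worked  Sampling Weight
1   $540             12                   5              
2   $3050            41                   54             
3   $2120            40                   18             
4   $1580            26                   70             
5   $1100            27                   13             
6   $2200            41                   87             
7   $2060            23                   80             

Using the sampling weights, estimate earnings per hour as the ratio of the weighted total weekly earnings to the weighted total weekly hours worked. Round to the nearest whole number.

Σ wᵢ·y = 686660
Σ wᵢ·x = 10572
Ratio = 686660 / 10572 = 64.950813

65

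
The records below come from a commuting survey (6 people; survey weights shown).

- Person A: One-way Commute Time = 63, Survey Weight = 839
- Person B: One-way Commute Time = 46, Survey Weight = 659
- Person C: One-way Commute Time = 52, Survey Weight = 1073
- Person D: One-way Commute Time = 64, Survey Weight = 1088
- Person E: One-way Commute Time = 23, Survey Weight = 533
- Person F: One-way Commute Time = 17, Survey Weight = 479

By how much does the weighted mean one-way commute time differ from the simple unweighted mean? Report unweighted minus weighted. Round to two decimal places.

-4.86

Unweighted sum = 63 + 46 + 52 + 64 + 23 + 17 = 265
Unweighted mean = 265 / 6 = 44.166667
Weighted sum = 63×839 + 46×659 + 52×1073 + 64×1088 + 23×533 + 17×479
  = 52857 + 30314 + 55796 + 69632 + 12259 + 8143 = 229001
Sum of weights = 839 + 659 + 1073 + 1088 + 533 + 479 = 4671
Weighted mean = 229001 / 4671 = 49.026119
Difference (unweighted minus weighted) = -4.8594519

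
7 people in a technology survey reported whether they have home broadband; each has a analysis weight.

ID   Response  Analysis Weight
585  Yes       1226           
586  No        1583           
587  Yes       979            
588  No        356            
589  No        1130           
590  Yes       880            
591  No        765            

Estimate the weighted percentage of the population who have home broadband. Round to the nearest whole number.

45

Sum of weights for 'Yes' = 1226 + 979 + 880 = 3085
Total weight = 1226 + 1583 + 979 + 356 + 1130 + 880 + 765 = 6919
Weighted proportion = 3085 / 6919 = 0.44587368 → 44.587368%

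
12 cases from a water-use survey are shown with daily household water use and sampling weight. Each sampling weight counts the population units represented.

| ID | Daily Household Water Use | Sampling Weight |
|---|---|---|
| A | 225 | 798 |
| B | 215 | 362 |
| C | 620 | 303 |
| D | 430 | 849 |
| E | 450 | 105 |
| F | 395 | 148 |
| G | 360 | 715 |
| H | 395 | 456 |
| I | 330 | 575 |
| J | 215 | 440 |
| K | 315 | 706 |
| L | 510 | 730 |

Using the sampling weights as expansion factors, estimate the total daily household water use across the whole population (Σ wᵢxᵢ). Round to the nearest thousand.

Weighted total = 225×798 + 215×362 + 620×303 + 430×849 + 450×105 + 395×148 + 360×715 + 395×456 + 330×575 + 215×440 + 315×706 + 510×730
  = 2232580

2233000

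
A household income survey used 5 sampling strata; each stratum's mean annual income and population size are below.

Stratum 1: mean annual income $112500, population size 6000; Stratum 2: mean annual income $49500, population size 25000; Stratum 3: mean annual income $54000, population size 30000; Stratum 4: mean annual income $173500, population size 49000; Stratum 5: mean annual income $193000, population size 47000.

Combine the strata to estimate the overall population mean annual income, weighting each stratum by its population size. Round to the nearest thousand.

Σ Nₕ·x̄ₕ = 112500×6000 + 49500×25000 + 54000×30000 + 173500×49000 + 193000×47000
  = 21105000000
Σ Nₕ = 157000
Overall mean = 21105000000 / 157000 = 134426.75

134000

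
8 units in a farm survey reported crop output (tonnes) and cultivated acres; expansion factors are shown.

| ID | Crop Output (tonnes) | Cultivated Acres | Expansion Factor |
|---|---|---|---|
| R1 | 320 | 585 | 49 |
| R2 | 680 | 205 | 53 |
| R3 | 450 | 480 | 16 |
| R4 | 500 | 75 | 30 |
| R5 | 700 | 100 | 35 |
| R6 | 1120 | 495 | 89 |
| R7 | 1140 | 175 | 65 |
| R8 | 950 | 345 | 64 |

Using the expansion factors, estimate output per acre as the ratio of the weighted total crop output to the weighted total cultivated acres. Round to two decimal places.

Σ wᵢ·y = 320×49 + 680×53 + 450×16 + 500×30 + 700×35 + 1120×89 + 1140×65 + 950×64
  = 15680 + 36040 + 7200 + 15000 + 24500 + 99680 + 74100 + 60800 = 333000
Σ wᵢ·x = 585×49 + 205×53 + 480×16 + 75×30 + 100×35 + 495×89 + 175×65 + 345×64
  = 130470
Ratio = 333000 / 130470 = 2.5523109

2.55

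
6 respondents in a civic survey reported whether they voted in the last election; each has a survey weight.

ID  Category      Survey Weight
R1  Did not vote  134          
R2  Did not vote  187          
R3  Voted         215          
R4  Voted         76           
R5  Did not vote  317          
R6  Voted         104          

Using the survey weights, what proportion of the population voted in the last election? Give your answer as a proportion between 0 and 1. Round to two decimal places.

Sum of weights for 'Voted' = 215 + 76 + 104 = 395
Total weight = 134 + 187 + 215 + 76 + 317 + 104 = 1033
Weighted proportion = 395 / 1033 = 0.38238141

0.38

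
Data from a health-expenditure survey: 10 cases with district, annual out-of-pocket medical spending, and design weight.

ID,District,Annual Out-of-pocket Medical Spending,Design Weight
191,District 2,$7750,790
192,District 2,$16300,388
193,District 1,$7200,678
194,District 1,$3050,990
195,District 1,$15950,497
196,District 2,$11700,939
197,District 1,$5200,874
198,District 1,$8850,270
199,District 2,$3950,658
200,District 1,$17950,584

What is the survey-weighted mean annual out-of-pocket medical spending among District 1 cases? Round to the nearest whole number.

District 1 rows: 193, 194, 195, 197, 198, 200
Weighted sum = 7200×678 + 3050×990 + 15950×497 + 5200×874 + 8850×270 + 17950×584
  = 4881600 + 3019500 + 7927150 + 4544800 + 2389500 + 10482800 = 33245350
Sum of weights = 3893
Weighted mean = 33245350 / 3893 = 8539.7765

8540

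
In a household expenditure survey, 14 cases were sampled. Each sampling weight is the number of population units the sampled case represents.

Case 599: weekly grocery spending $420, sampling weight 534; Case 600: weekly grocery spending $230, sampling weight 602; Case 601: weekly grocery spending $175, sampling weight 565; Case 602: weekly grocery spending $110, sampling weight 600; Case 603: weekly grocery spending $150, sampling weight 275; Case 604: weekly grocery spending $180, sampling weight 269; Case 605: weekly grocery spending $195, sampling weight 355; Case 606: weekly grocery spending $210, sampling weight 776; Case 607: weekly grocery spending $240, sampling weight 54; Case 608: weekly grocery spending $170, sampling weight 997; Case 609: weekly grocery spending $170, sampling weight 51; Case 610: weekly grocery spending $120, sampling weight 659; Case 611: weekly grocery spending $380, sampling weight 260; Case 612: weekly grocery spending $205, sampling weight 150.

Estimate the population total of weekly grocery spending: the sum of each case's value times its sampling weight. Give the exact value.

Weighted total = 1249220

1249220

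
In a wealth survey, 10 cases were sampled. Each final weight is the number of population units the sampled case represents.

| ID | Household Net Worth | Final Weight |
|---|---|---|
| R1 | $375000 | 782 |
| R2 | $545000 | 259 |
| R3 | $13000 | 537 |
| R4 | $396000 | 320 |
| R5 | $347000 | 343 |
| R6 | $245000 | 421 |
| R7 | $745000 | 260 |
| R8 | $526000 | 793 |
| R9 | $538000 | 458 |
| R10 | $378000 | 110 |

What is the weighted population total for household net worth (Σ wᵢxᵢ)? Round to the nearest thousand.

1689074000

Weighted total = 375000×782 + 545000×259 + 13000×537 + 396000×320 + 347000×343 + 245000×421 + 745000×260 + 526000×793 + 538000×458 + 378000×110
  = 293250000 + 141155000 + 6981000 + 126720000 + 119021000 + 103145000 + 193700000 + 417118000 + 246404000 + 41580000 = 1689074000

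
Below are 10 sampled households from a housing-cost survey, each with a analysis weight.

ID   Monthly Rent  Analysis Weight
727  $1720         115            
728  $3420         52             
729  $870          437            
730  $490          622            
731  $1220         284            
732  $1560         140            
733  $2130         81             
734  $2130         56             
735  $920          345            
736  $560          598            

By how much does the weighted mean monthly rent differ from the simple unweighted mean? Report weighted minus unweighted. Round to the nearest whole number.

-561

Unweighted sum = 15020
Unweighted mean = 15020 / 10 = 1502
Weighted sum = 1720×115 + 3420×52 + 870×437 + 490×622 + 1220×284 + 1560×140 + 2130×81 + 2130×56 + 920×345 + 560×598
  = 197800 + 177840 + 380190 + 304780 + 346480 + 218400 + 172530 + 119280 + 317400 + 334880 = 2569580
Sum of weights = 115 + 52 + 437 + 622 + 284 + 140 + 81 + 56 + 345 + 598 = 2730
Weighted mean = 2569580 / 2730 = 941.2381
Difference (weighted minus unweighted) = -560.7619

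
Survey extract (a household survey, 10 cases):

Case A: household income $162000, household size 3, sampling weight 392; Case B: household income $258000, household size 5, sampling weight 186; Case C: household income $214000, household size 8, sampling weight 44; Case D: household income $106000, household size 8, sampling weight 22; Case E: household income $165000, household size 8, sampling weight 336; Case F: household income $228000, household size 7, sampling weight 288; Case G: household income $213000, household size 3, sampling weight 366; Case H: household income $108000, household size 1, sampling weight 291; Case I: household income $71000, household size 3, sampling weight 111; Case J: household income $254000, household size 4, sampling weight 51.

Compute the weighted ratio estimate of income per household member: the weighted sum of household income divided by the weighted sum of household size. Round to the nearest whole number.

Σ wᵢ·y = 162000×392 + 258000×186 + 214000×44 + 106000×22 + 165000×336 + 228000×288 + 213000×366 + 108000×291 + 71000×111 + 254000×51
  = 374565000
Σ wᵢ·x = 3×392 + 5×186 + 8×44 + 8×22 + 8×336 + 7×288 + 3×366 + 1×291 + 3×111 + 4×51
  = 1176 + 930 + 352 + 176 + 2688 + 2016 + 1098 + 291 + 333 + 204 = 9264
Ratio = 374565000 / 9264 = 40432.319

40432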